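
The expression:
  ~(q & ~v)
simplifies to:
v | ~q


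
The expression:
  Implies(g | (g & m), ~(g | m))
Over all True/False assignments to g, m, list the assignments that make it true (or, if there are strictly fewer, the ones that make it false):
is true only for:
  g=False, m=False;
  g=False, m=True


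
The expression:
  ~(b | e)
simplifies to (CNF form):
~b & ~e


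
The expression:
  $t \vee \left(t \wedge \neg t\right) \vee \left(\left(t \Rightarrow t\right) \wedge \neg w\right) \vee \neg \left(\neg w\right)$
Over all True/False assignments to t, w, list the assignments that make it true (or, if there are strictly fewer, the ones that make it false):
is always true.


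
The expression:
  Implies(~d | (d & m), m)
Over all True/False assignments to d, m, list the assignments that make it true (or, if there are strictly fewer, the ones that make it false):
is false only for:
  d=False, m=False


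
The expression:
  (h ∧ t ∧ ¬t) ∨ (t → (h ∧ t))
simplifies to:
h ∨ ¬t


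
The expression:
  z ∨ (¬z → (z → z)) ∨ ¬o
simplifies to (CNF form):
True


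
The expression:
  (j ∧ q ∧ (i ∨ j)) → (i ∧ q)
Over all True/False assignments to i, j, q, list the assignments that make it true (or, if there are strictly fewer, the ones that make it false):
is false only for:
  i=False, j=True, q=True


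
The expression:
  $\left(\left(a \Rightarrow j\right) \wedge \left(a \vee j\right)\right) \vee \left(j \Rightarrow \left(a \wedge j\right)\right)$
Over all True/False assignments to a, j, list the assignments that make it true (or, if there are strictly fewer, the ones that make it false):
is always true.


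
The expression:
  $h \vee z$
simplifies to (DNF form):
$h \vee z$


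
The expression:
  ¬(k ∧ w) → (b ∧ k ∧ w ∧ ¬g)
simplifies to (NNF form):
k ∧ w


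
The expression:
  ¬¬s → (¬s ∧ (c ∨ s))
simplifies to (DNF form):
¬s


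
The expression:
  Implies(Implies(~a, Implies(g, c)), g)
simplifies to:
g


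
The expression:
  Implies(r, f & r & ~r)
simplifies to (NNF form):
~r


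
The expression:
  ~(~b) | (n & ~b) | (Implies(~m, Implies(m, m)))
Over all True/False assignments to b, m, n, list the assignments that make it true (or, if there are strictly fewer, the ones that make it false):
is always true.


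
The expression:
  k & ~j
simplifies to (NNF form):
k & ~j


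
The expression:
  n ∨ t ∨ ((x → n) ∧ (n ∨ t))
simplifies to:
n ∨ t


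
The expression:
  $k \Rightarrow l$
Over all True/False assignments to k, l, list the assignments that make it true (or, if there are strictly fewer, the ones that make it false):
is false only for:
  k=True, l=False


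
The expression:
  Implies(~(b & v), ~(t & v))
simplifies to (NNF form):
b | ~t | ~v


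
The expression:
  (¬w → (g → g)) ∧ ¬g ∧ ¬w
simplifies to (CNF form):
¬g ∧ ¬w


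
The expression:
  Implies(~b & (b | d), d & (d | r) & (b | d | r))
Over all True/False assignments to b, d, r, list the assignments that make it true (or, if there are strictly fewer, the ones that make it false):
is always true.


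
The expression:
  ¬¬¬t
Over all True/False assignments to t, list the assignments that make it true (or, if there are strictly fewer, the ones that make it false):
is true only for:
  t=False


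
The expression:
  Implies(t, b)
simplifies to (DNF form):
b | ~t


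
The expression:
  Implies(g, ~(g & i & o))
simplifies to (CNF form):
~g | ~i | ~o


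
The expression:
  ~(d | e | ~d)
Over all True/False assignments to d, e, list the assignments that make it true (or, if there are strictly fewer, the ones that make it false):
is never true.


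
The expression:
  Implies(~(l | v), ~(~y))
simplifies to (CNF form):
l | v | y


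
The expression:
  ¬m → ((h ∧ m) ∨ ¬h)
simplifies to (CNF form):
m ∨ ¬h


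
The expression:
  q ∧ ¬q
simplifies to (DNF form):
False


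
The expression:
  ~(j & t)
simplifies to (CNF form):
~j | ~t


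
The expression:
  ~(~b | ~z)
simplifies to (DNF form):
b & z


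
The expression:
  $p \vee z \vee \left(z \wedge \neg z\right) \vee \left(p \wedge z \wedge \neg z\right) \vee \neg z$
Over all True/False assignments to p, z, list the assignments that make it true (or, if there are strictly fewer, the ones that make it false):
is always true.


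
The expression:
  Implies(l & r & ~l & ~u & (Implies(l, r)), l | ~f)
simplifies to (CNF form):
True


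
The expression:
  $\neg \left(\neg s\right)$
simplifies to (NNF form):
$s$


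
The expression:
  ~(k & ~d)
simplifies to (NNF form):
d | ~k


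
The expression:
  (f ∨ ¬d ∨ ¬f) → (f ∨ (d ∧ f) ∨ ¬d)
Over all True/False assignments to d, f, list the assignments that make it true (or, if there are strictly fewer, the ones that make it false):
is false only for:
  d=True, f=False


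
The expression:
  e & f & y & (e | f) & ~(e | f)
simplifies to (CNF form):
False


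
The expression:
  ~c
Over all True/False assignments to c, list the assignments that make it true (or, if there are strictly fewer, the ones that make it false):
is true only for:
  c=False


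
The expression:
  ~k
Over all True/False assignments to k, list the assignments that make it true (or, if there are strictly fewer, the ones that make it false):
is true only for:
  k=False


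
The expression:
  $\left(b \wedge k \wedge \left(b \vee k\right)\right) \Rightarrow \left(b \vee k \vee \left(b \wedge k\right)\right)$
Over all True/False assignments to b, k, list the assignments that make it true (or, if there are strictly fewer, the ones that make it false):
is always true.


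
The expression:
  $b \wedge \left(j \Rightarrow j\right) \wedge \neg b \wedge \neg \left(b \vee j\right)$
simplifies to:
$\text{False}$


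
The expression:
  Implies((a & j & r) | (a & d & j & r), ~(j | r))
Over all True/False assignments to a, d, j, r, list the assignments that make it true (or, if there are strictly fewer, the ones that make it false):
is false only for:
  a=True, d=False, j=True, r=True;
  a=True, d=True, j=True, r=True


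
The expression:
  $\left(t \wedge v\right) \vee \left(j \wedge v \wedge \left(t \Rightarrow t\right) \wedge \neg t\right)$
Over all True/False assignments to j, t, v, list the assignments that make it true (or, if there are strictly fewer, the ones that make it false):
is true only for:
  j=False, t=True, v=True;
  j=True, t=False, v=True;
  j=True, t=True, v=True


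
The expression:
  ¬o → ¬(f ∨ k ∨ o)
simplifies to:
o ∨ (¬f ∧ ¬k)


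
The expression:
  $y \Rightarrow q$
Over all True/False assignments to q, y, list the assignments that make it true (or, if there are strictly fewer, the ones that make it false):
is false only for:
  q=False, y=True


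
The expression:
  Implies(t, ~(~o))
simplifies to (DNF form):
o | ~t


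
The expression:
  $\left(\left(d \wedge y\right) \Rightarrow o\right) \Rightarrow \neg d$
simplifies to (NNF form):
$\left(y \wedge \neg o\right) \vee \neg d$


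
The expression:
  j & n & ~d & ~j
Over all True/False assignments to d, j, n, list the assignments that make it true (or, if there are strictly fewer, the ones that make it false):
is never true.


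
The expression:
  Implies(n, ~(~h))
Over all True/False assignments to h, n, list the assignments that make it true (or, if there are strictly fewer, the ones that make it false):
is false only for:
  h=False, n=True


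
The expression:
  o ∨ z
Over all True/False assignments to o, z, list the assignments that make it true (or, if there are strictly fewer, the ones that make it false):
is false only for:
  o=False, z=False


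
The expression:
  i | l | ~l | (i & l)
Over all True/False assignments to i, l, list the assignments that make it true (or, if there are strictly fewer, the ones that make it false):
is always true.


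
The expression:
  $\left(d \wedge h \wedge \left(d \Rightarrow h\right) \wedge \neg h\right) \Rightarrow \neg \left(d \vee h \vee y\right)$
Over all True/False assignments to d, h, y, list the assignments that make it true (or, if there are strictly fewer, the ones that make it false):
is always true.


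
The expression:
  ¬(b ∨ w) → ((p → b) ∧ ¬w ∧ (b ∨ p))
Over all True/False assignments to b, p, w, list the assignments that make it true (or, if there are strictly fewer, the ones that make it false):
is false only for:
  b=False, p=False, w=False;
  b=False, p=True, w=False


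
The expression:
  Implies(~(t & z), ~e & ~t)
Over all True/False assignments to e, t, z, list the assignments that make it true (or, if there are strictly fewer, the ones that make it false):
is true only for:
  e=False, t=False, z=False;
  e=False, t=False, z=True;
  e=False, t=True, z=True;
  e=True, t=True, z=True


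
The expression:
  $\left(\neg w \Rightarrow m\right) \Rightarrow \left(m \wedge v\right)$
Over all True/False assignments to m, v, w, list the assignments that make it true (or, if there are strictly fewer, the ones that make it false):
is true only for:
  m=False, v=False, w=False;
  m=False, v=True, w=False;
  m=True, v=True, w=False;
  m=True, v=True, w=True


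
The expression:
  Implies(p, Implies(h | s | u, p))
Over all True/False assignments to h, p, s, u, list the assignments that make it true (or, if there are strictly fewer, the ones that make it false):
is always true.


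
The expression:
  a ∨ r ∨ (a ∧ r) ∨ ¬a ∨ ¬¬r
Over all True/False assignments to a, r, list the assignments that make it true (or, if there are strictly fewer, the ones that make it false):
is always true.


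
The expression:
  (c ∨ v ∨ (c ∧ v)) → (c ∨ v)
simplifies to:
True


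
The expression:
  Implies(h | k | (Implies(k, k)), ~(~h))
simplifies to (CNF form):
h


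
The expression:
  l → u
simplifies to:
u ∨ ¬l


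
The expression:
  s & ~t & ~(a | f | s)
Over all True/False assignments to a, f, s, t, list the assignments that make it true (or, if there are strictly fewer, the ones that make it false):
is never true.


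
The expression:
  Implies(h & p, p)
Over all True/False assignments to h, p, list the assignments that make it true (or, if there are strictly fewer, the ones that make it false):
is always true.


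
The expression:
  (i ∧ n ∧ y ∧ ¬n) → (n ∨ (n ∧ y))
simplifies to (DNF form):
True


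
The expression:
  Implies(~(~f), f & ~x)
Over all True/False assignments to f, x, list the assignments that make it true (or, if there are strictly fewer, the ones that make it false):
is false only for:
  f=True, x=True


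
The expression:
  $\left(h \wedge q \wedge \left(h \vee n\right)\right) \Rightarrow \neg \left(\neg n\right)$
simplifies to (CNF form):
$n \vee \neg h \vee \neg q$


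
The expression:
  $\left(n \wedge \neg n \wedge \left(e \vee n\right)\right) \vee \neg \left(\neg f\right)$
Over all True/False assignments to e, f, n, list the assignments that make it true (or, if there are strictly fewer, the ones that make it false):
is true only for:
  e=False, f=True, n=False;
  e=False, f=True, n=True;
  e=True, f=True, n=False;
  e=True, f=True, n=True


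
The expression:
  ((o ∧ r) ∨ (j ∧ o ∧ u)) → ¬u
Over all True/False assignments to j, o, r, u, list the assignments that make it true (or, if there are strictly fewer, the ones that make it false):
is false only for:
  j=False, o=True, r=True, u=True;
  j=True, o=True, r=False, u=True;
  j=True, o=True, r=True, u=True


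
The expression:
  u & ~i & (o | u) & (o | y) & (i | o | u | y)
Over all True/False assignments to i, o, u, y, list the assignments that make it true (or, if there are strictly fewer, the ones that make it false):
is true only for:
  i=False, o=False, u=True, y=True;
  i=False, o=True, u=True, y=False;
  i=False, o=True, u=True, y=True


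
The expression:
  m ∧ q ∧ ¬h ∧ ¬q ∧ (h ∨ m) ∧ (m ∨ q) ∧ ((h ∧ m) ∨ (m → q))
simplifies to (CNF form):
False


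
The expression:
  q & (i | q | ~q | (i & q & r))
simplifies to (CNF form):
q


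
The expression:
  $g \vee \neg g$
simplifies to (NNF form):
$\text{True}$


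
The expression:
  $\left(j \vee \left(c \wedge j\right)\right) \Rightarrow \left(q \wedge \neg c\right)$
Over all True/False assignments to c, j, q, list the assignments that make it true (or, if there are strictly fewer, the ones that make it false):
is false only for:
  c=False, j=True, q=False;
  c=True, j=True, q=False;
  c=True, j=True, q=True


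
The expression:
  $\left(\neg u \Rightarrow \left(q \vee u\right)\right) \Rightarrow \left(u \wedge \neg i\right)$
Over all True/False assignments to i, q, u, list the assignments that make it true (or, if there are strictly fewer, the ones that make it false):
is true only for:
  i=False, q=False, u=False;
  i=False, q=False, u=True;
  i=False, q=True, u=True;
  i=True, q=False, u=False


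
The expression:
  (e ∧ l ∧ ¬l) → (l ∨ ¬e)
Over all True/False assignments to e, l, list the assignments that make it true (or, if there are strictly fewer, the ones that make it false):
is always true.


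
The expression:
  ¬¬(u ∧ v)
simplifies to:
u ∧ v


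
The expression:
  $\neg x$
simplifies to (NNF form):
$\neg x$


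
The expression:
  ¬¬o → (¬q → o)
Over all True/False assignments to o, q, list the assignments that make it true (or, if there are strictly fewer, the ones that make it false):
is always true.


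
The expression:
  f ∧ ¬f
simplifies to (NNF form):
False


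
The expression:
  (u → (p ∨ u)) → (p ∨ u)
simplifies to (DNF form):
p ∨ u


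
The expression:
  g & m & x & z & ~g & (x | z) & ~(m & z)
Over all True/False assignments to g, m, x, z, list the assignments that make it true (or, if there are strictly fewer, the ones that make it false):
is never true.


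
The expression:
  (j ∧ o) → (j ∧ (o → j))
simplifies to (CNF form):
True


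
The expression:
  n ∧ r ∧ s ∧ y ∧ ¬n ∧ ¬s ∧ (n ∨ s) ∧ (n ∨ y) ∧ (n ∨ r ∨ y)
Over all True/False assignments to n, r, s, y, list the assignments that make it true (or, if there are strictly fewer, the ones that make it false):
is never true.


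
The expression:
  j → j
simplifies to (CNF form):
True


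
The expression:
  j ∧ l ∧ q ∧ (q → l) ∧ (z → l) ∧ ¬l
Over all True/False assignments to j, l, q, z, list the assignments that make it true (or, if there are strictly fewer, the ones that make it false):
is never true.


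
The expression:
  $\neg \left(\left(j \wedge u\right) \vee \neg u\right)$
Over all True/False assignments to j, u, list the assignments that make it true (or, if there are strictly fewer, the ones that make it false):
is true only for:
  j=False, u=True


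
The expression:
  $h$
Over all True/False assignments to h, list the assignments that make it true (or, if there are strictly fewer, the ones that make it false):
is true only for:
  h=True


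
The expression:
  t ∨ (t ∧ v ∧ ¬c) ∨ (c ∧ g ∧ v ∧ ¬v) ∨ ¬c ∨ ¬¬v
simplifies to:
t ∨ v ∨ ¬c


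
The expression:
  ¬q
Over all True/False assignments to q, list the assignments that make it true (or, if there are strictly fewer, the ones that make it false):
is true only for:
  q=False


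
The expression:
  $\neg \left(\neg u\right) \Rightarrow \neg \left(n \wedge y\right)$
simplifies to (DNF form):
$\neg n \vee \neg u \vee \neg y$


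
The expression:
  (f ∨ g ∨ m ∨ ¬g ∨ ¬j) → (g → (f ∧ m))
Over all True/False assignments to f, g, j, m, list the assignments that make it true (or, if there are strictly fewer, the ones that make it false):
is false only for:
  f=False, g=True, j=False, m=False;
  f=False, g=True, j=False, m=True;
  f=False, g=True, j=True, m=False;
  f=False, g=True, j=True, m=True;
  f=True, g=True, j=False, m=False;
  f=True, g=True, j=True, m=False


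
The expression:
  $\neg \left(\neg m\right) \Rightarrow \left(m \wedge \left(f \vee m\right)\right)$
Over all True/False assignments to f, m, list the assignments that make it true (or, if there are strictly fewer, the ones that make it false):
is always true.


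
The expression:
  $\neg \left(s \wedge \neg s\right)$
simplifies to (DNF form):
$\text{True}$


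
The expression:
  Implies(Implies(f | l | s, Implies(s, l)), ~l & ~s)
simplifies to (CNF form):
~l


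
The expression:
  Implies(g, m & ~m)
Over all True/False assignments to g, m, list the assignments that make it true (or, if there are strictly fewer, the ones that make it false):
is true only for:
  g=False, m=False;
  g=False, m=True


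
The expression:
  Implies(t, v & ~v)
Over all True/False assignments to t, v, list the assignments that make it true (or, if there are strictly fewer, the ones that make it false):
is true only for:
  t=False, v=False;
  t=False, v=True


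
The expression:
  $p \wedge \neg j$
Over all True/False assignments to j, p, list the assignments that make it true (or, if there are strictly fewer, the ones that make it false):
is true only for:
  j=False, p=True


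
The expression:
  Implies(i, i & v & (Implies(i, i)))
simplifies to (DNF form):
v | ~i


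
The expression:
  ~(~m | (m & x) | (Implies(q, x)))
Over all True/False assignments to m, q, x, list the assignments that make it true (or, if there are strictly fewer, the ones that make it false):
is true only for:
  m=True, q=True, x=False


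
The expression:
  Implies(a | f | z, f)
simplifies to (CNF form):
(f | ~a) & (f | ~z)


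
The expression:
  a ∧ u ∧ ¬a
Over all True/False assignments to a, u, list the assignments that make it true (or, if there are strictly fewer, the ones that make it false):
is never true.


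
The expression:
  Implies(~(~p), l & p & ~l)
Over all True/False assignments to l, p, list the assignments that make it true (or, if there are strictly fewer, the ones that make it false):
is true only for:
  l=False, p=False;
  l=True, p=False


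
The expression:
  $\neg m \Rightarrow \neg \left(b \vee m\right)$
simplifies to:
$m \vee \neg b$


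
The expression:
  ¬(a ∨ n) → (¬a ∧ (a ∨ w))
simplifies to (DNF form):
a ∨ n ∨ w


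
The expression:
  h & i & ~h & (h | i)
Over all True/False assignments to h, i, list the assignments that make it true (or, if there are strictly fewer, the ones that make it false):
is never true.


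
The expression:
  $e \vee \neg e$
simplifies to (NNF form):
$\text{True}$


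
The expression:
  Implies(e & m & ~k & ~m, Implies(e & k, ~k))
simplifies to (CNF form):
True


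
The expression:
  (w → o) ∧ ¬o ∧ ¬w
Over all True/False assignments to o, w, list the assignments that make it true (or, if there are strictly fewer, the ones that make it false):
is true only for:
  o=False, w=False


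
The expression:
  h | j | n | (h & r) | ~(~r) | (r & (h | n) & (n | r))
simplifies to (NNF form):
h | j | n | r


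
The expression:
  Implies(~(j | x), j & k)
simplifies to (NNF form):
j | x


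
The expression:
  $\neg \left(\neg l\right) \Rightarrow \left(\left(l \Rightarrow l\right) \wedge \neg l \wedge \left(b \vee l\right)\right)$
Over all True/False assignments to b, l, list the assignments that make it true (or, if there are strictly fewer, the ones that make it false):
is true only for:
  b=False, l=False;
  b=True, l=False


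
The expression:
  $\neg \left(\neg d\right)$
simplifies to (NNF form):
$d$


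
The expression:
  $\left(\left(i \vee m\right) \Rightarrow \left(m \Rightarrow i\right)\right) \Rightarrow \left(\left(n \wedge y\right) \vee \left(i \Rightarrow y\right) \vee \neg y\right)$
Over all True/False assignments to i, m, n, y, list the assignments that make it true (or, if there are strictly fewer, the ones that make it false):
is always true.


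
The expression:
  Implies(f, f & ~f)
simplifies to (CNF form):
~f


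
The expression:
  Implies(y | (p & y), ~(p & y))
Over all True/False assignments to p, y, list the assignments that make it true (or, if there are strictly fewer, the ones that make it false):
is false only for:
  p=True, y=True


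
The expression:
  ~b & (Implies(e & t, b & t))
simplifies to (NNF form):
~b & (~e | ~t)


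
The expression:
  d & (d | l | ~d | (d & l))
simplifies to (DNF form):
d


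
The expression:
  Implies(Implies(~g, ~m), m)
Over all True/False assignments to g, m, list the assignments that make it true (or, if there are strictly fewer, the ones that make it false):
is true only for:
  g=False, m=True;
  g=True, m=True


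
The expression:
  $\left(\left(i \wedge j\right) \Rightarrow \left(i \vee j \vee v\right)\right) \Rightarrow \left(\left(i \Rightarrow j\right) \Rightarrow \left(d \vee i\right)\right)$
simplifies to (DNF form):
$d \vee i$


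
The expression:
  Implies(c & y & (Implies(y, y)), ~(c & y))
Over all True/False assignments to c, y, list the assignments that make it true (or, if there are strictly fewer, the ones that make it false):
is false only for:
  c=True, y=True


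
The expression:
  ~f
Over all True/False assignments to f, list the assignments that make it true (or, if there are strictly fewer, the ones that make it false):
is true only for:
  f=False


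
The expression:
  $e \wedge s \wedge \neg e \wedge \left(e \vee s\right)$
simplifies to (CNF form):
$\text{False}$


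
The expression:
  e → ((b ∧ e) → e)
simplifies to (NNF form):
True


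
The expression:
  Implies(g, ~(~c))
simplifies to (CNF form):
c | ~g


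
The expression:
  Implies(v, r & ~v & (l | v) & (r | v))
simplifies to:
~v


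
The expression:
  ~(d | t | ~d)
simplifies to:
False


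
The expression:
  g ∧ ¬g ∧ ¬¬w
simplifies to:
False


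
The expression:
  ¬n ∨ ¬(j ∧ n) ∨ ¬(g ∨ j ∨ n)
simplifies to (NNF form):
¬j ∨ ¬n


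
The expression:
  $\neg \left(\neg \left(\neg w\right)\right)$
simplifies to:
$\neg w$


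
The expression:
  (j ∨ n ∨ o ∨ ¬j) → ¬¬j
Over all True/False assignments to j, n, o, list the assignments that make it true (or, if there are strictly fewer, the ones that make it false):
is true only for:
  j=True, n=False, o=False;
  j=True, n=False, o=True;
  j=True, n=True, o=False;
  j=True, n=True, o=True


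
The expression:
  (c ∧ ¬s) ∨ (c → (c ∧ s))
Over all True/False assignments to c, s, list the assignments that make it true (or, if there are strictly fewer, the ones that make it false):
is always true.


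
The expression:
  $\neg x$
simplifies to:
$\neg x$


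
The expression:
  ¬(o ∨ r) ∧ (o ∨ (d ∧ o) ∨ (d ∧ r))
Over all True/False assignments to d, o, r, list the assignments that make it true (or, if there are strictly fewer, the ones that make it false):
is never true.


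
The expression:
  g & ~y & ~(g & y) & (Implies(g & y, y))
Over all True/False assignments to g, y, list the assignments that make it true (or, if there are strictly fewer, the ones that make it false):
is true only for:
  g=True, y=False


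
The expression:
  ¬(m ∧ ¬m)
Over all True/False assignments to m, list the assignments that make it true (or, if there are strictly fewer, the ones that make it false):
is always true.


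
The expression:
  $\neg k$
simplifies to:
$\neg k$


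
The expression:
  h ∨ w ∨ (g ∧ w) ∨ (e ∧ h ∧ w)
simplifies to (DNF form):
h ∨ w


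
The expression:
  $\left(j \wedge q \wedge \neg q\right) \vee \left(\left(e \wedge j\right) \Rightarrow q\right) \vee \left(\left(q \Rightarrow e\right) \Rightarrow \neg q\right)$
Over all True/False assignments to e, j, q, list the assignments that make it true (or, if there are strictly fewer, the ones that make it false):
is always true.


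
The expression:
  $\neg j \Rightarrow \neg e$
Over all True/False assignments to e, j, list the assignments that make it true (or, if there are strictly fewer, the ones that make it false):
is false only for:
  e=True, j=False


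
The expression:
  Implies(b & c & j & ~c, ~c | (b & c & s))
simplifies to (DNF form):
True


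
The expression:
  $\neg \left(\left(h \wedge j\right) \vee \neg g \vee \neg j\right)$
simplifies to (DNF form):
$g \wedge j \wedge \neg h$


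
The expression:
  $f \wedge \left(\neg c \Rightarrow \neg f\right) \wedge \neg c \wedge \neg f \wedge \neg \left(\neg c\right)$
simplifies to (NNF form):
$\text{False}$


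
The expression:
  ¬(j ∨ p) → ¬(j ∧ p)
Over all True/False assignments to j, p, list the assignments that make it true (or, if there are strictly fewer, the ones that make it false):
is always true.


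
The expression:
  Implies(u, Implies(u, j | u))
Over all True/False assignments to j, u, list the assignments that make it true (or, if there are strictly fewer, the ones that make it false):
is always true.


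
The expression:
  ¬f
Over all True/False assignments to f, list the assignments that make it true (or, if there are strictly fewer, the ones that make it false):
is true only for:
  f=False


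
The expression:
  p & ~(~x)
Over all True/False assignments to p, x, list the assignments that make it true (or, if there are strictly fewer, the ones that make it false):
is true only for:
  p=True, x=True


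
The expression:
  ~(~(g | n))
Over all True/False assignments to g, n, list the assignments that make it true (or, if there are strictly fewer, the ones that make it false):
is false only for:
  g=False, n=False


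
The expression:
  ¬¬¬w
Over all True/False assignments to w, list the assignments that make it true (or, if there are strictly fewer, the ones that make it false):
is true only for:
  w=False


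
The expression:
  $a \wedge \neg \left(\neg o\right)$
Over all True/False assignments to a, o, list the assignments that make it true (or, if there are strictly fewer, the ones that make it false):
is true only for:
  a=True, o=True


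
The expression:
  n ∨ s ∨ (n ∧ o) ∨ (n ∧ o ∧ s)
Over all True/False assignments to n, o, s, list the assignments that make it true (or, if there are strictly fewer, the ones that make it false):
is false only for:
  n=False, o=False, s=False;
  n=False, o=True, s=False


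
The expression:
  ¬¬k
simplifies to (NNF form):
k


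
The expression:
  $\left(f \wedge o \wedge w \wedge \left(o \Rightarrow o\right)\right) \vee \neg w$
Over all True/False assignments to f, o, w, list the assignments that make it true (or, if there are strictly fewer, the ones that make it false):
is false only for:
  f=False, o=False, w=True;
  f=False, o=True, w=True;
  f=True, o=False, w=True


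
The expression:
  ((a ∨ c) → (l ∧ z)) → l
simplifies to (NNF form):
a ∨ c ∨ l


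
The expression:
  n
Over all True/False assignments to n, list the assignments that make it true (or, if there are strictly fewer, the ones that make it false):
is true only for:
  n=True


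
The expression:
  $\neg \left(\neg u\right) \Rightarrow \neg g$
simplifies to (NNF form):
$\neg g \vee \neg u$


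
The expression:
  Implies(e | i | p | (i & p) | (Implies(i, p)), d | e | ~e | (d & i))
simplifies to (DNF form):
True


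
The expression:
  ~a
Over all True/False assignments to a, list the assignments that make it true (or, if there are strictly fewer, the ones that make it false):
is true only for:
  a=False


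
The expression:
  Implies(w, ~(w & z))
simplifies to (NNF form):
~w | ~z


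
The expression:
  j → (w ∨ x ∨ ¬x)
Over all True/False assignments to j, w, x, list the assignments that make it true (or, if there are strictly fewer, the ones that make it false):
is always true.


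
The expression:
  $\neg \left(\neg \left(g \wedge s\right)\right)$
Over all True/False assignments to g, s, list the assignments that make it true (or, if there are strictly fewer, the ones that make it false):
is true only for:
  g=True, s=True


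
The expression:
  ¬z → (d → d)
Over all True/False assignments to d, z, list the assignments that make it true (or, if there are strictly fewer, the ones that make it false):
is always true.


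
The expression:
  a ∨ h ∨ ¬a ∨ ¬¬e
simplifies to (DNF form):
True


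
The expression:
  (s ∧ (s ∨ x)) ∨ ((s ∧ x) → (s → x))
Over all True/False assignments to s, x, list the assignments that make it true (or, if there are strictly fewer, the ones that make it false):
is always true.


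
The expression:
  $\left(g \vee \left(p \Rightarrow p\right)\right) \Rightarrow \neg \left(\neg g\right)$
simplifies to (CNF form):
$g$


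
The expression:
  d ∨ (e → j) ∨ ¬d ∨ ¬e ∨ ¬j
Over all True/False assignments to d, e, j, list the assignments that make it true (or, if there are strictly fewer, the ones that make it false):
is always true.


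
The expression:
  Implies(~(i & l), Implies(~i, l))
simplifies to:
i | l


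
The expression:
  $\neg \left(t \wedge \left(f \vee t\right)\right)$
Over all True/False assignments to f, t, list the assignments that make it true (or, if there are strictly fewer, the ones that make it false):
is true only for:
  f=False, t=False;
  f=True, t=False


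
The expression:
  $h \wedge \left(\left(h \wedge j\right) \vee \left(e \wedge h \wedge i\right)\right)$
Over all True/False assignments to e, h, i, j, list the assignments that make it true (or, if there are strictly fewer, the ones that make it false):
is true only for:
  e=False, h=True, i=False, j=True;
  e=False, h=True, i=True, j=True;
  e=True, h=True, i=False, j=True;
  e=True, h=True, i=True, j=False;
  e=True, h=True, i=True, j=True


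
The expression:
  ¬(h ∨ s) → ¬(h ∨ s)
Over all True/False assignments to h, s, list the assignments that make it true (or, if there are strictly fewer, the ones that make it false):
is always true.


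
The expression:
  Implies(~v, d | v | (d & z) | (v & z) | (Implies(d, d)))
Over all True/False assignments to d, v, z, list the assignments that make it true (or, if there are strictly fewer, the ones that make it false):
is always true.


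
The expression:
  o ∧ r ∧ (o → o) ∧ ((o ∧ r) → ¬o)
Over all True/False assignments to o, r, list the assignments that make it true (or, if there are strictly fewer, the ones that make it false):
is never true.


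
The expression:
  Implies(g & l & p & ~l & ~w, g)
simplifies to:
True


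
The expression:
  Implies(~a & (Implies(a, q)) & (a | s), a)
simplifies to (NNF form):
a | ~s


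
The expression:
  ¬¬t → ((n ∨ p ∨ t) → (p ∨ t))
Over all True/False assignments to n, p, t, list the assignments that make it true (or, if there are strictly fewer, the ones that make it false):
is always true.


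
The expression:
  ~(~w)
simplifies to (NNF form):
w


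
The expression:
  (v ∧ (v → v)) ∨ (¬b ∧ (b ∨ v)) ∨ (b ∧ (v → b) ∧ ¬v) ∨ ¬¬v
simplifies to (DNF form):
b ∨ v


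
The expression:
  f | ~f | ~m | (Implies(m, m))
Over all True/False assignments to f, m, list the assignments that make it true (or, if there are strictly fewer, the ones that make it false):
is always true.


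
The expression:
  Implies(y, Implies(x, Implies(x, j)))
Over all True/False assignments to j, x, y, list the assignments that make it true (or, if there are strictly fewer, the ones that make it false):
is false only for:
  j=False, x=True, y=True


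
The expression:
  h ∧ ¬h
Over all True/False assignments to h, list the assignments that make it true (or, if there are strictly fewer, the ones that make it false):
is never true.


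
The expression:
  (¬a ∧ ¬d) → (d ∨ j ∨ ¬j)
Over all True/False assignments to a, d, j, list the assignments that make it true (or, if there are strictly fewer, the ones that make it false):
is always true.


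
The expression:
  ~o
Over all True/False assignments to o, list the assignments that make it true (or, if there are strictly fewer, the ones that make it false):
is true only for:
  o=False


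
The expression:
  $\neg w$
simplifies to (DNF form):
$\neg w$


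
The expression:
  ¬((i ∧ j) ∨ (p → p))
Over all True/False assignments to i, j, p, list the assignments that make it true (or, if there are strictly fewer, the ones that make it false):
is never true.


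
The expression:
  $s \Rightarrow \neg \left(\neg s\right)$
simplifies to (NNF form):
$\text{True}$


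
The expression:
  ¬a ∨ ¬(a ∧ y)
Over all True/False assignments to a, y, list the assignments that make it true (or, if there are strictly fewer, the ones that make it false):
is false only for:
  a=True, y=True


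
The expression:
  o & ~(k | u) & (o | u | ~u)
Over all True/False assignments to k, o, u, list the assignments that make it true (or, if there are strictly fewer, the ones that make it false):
is true only for:
  k=False, o=True, u=False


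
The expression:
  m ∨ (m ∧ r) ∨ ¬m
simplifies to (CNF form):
True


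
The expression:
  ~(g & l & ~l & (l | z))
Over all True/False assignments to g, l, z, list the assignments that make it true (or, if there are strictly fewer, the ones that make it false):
is always true.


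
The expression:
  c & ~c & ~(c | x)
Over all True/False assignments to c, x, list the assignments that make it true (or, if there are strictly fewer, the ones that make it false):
is never true.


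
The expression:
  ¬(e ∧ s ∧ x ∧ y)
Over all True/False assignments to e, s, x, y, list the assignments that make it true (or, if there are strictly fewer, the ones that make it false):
is false only for:
  e=True, s=True, x=True, y=True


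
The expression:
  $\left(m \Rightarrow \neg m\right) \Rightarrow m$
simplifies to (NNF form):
$m$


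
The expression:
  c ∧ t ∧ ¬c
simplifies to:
False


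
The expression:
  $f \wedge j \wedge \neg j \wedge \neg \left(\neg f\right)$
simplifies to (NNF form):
$\text{False}$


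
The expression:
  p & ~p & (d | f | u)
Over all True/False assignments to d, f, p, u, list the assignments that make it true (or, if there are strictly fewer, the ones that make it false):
is never true.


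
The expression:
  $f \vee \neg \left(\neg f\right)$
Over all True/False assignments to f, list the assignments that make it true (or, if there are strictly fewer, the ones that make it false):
is true only for:
  f=True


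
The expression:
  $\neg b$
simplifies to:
$\neg b$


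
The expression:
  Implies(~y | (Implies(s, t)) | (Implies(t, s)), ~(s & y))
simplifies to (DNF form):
~s | ~y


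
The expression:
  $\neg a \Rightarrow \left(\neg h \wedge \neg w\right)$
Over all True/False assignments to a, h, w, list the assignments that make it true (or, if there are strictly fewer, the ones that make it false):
is false only for:
  a=False, h=False, w=True;
  a=False, h=True, w=False;
  a=False, h=True, w=True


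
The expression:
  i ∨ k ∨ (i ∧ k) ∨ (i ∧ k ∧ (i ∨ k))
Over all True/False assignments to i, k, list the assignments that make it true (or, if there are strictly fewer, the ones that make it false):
is false only for:
  i=False, k=False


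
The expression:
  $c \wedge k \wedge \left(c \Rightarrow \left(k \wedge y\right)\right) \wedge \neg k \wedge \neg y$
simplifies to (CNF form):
$\text{False}$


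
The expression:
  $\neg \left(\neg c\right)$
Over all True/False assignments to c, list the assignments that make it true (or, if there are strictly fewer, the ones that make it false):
is true only for:
  c=True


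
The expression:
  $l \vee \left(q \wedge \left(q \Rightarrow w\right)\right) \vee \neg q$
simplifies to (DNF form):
$l \vee w \vee \neg q$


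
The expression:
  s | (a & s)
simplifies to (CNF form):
s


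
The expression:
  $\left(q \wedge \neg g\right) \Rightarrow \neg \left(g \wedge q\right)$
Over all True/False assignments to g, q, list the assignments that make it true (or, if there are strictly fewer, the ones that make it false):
is always true.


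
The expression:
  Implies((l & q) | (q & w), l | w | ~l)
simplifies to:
True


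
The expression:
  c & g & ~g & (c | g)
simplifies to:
False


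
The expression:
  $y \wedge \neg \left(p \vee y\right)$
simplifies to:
$\text{False}$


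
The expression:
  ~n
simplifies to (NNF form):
~n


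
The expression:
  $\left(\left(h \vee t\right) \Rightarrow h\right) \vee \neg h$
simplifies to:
$\text{True}$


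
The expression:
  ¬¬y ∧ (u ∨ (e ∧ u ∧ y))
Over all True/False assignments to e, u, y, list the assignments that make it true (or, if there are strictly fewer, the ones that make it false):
is true only for:
  e=False, u=True, y=True;
  e=True, u=True, y=True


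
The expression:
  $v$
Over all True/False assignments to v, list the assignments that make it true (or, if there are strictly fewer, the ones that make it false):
is true only for:
  v=True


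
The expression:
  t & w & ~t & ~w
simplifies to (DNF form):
False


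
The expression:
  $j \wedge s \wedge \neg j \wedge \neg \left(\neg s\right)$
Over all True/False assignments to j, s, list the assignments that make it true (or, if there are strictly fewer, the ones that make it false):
is never true.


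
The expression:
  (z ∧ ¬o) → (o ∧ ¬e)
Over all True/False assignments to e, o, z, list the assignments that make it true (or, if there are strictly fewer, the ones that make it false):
is false only for:
  e=False, o=False, z=True;
  e=True, o=False, z=True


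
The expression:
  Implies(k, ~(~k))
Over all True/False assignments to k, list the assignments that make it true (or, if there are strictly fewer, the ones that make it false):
is always true.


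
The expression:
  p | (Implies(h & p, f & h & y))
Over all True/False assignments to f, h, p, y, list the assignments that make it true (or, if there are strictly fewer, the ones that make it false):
is always true.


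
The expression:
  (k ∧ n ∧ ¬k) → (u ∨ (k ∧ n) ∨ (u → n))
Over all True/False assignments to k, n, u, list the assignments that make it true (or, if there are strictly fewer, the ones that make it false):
is always true.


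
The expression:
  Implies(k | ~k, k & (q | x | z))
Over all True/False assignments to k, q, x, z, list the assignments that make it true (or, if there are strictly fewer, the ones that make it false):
is true only for:
  k=True, q=False, x=False, z=True;
  k=True, q=False, x=True, z=False;
  k=True, q=False, x=True, z=True;
  k=True, q=True, x=False, z=False;
  k=True, q=True, x=False, z=True;
  k=True, q=True, x=True, z=False;
  k=True, q=True, x=True, z=True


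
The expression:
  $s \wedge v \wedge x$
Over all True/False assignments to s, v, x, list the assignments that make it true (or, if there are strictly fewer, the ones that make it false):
is true only for:
  s=True, v=True, x=True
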